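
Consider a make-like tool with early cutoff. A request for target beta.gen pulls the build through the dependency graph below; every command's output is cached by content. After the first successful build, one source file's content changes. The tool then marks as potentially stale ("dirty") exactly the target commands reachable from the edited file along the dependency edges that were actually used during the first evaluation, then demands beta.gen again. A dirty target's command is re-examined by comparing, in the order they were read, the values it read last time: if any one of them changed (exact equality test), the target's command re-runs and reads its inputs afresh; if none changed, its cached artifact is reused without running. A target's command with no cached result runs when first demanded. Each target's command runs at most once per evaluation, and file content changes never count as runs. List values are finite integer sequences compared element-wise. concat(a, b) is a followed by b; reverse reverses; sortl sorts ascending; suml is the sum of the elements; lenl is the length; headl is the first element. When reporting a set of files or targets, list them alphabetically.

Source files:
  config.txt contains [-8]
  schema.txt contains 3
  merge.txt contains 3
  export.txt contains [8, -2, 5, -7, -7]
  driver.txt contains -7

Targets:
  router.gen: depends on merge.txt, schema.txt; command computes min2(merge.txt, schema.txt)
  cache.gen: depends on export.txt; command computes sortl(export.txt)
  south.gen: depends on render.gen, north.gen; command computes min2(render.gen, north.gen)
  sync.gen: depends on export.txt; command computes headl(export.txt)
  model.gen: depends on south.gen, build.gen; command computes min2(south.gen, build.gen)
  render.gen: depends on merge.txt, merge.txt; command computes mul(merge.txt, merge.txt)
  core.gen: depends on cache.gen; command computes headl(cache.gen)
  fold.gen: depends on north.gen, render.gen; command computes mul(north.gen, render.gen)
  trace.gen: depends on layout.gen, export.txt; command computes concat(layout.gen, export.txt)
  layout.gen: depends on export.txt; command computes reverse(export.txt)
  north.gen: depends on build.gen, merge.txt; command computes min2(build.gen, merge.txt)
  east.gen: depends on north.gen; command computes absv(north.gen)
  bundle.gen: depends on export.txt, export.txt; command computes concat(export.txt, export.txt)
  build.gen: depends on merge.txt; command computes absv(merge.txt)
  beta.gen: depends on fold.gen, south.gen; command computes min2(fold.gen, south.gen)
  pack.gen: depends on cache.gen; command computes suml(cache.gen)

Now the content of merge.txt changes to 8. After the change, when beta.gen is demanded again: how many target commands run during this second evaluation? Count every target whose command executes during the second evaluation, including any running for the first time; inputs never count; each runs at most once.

6 target commands run: beta.gen, build.gen, fold.gen, north.gen, render.gen, south.gen.

First demand of the output computes:
  build.gen = absv(3) = 3
  north.gen = min2(3, 3) = 3
  render.gen = mul(3, 3) = 9
  fold.gen = mul(3, 9) = 27
  south.gen = min2(9, 3) = 3
  beta.gen = min2(27, 3) = 3

After the edit, cleaning proceeds:
  build.gen: a read changed (merge.txt 3->8) — executes, giving 8.
  north.gen: a read changed (build.gen 3->8; merge.txt 3->8) — executes, giving 8.
  render.gen: a read changed (merge.txt 3->8; merge.txt 3->8) — executes, giving 64.
  fold.gen: a read changed (north.gen 3->8; render.gen 9->64) — executes, giving 512.
  south.gen: a read changed (render.gen 9->64; north.gen 3->8) — executes, giving 8.
  beta.gen: a read changed (fold.gen 27->512; south.gen 3->8) — executes, giving 8.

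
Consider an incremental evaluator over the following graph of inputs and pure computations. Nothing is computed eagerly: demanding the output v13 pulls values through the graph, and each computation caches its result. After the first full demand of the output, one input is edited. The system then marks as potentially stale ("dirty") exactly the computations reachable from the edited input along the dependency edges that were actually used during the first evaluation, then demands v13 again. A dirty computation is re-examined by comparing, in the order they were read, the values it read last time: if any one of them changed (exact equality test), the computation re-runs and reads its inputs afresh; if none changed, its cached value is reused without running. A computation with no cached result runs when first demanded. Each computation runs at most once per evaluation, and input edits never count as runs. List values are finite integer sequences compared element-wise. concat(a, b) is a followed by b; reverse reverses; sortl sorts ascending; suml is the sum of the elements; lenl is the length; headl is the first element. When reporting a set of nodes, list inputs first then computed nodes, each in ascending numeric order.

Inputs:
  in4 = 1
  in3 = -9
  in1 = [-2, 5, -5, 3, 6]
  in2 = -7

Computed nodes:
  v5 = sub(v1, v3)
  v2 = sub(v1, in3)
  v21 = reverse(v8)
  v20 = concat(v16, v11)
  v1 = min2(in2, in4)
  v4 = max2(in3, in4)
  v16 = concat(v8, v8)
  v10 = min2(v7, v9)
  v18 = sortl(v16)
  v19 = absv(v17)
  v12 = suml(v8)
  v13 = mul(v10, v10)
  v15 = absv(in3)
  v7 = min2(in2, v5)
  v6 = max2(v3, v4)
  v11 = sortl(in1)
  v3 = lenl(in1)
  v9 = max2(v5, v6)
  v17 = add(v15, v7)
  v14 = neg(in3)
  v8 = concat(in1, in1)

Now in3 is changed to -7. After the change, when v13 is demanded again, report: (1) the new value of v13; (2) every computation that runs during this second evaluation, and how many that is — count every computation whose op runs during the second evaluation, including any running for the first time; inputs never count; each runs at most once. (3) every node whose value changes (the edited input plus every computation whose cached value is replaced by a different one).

Initial pass — values computed on the first demand:
  v1 = min2(-7, 1) = -7
  v3 = lenl([-2, 5, -5, 3, 6]) = 5
  v4 = max2(-9, 1) = 1
  v5 = sub(-7, 5) = -12
  v6 = max2(5, 1) = 5
  v7 = min2(-7, -12) = -12
  v9 = max2(-12, 5) = 5
  v10 = min2(-12, 5) = -12
  v13 = mul(-12, -12) = 144

Second demand — change propagation:
  v4: re-runs because in3 -9->-7; new result 1 (unchanged).
  v6: re-examined; everything it read last time is the same (v3 unchanged, v4 unchanged) — cache 5 kept, no run.
  v9: re-examined; everything it read last time is the same (v5 unchanged, v6 unchanged) — cache 5 kept, no run.
  v10: re-examined; everything it read last time is the same (v7 unchanged, v9 unchanged) — cache -12 kept, no run.
  v13: re-examined; everything it read last time is the same (v10 unchanged, v10 unchanged) — cache 144 kept, no run.

The important point: v4 recomputes to an identical value, and the output ends up unchanged.

v13 now evaluates to 144.
Run set: v4 (1 run).
Changed values: in3.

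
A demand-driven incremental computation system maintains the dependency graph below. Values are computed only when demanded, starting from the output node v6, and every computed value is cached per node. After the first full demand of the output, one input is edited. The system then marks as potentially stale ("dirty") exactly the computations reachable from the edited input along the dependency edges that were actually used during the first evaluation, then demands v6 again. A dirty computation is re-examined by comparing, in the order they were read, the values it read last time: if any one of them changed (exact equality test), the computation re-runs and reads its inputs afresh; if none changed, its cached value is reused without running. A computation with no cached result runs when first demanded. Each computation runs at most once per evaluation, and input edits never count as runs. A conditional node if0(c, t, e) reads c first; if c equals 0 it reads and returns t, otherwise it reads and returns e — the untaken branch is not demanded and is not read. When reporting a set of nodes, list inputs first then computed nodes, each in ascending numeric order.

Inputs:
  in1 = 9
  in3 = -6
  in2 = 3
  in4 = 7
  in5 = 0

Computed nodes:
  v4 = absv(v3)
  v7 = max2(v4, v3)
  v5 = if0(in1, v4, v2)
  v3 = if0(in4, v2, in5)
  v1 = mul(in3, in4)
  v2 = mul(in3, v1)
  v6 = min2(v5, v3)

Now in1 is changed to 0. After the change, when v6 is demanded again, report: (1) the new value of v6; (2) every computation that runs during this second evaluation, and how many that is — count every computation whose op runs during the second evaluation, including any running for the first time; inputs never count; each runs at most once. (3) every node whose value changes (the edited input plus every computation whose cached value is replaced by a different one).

New value of v6: 0.
Computations that run: v4, v5, v6 — 3 in total.
Values that change: in1, v5.
Key observation: a condition flipped, so demand reaches new nodes — v4 runs for the first time.

First evaluation (everything demanded from the output):
  v1 = mul(-6, 7) = -42
  v2 = mul(-6, -42) = 252
  v3 = if0(in4=7 -> else branch in5) = 0
  v5 = if0(in1=9 -> else branch v2) = 252
  v6 = min2(252, 0) = 0

Propagation after the edit:
  v4: demanded for the first time — runs, produces 0.
  v5: runs — in1 9->0; result 0.
  v6: runs — v5 252->0; result 0 (same value as before).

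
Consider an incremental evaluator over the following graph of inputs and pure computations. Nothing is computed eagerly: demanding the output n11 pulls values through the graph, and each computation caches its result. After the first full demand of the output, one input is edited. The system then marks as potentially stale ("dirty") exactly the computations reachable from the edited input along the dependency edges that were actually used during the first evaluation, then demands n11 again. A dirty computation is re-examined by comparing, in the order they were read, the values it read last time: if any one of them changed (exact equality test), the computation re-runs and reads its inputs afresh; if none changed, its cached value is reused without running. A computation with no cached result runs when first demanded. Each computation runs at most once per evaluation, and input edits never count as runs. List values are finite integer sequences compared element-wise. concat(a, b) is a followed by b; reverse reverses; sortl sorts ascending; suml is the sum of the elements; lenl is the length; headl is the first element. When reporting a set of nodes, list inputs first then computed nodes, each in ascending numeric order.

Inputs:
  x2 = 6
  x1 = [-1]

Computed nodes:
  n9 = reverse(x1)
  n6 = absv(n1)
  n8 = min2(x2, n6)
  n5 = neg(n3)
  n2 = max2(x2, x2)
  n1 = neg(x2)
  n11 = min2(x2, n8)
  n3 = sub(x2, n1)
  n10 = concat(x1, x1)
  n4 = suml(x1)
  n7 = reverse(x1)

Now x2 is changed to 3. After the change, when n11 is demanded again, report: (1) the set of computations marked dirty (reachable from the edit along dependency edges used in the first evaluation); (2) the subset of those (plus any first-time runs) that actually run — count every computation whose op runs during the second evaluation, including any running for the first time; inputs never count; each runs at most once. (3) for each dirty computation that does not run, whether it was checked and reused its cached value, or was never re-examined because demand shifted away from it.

Dirty set: n1, n6, n8, n11.
Run set: n1, n6, n8, n11 (4 run).
All dirty computations ended up running.

Initial pass — values computed on the first demand:
  n1 = neg(6) = -6
  n6 = absv(-6) = 6
  n8 = min2(6, 6) = 6
  n11 = min2(6, 6) = 6

Second demand — change propagation:
  n1: re-runs because x2 6->3; new result -3.
  n6: re-runs because n1 -6->-3; new result 3.
  n8: re-runs because x2 6->3; n6 6->3; new result 3.
  n11: re-runs because x2 6->3; n8 6->3; new result 3.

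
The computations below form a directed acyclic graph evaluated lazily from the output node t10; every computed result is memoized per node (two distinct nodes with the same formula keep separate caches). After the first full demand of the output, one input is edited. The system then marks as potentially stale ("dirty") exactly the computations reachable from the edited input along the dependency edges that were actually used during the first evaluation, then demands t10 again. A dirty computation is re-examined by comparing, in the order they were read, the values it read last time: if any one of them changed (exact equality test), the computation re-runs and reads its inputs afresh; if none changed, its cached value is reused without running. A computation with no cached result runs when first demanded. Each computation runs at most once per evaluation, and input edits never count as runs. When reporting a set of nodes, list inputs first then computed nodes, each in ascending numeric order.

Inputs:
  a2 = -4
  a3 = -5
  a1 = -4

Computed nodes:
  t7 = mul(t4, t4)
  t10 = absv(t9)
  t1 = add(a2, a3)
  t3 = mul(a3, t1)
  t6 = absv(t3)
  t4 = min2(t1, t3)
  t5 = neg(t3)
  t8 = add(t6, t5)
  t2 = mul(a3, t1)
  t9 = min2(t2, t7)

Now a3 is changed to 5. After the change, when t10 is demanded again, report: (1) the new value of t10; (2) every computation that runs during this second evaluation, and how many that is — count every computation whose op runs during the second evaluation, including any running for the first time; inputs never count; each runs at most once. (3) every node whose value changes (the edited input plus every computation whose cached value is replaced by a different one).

First demand of the output computes:
  t1 = add(-4, -5) = -9
  t2 = mul(-5, -9) = 45
  t3 = mul(-5, -9) = 45
  t4 = min2(-9, 45) = -9
  t7 = mul(-9, -9) = 81
  t9 = min2(45, 81) = 45
  t10 = absv(45) = 45

After the edit, cleaning proceeds:
  t1: a read changed (a3 -5->5) — executes, giving 1.
  t2: a read changed (a3 -5->5; t1 -9->1) — executes, giving 5.
  t3: a read changed (a3 -5->5; t1 -9->1) — executes, giving 5.
  t4: a read changed (t1 -9->1; t3 45->5) — executes, giving 1.
  t7: a read changed (t4 -9->1; t4 -9->1) — executes, giving 1.
  t9: a read changed (t2 45->5; t7 81->1) — executes, giving 1.
  t10: a read changed (t9 45->1) — executes, giving 1.

Demanding t10 again yields 1.
7 computations run: t1, t2, t3, t4, t7, t9, t10.
The nodes whose values change: a3, t1, t2, t3, t4, t7, t9, t10.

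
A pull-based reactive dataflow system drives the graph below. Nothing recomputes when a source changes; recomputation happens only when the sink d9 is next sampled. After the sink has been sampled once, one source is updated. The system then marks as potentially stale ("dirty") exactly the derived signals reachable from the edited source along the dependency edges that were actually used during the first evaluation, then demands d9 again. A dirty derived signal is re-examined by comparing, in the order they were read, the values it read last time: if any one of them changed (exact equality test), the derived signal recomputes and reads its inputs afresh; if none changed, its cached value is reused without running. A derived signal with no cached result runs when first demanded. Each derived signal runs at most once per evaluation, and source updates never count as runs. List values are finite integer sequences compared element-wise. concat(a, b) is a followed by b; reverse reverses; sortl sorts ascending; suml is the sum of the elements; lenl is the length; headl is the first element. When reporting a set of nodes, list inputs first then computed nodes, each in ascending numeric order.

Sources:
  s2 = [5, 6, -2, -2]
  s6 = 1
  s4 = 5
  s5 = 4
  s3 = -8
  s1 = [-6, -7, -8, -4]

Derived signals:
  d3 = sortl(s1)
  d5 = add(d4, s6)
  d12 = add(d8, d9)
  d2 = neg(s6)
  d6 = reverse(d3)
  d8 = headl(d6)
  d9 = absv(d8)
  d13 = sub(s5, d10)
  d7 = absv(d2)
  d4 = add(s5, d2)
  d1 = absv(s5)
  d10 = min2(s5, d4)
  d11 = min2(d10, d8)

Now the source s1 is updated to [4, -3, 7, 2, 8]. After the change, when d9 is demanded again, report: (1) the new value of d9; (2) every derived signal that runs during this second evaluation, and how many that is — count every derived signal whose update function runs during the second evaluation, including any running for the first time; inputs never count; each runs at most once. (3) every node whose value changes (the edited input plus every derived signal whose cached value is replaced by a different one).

New value of d9: 8.
Derived signals that run: d3, d6, d8, d9 — 4 in total.
Values that change: s1, d3, d6, d8, d9.

First evaluation (everything demanded from the output):
  d3 = sortl([-6, -7, -8, -4]) = [-8, -7, -6, -4]
  d6 = reverse([-8, -7, -6, -4]) = [-4, -6, -7, -8]
  d8 = headl([-4, -6, -7, -8]) = -4
  d9 = absv(-4) = 4

Propagation after the edit:
  d3: runs — s1 [-6, -7, -8, -4]->[4, -3, 7, 2, 8]; result [-3, 2, 4, 7, 8].
  d6: runs — d3 [-8, -7, -6, -4]->[-3, 2, 4, 7, 8]; result [8, 7, 4, 2, -3].
  d8: runs — d6 [-4, -6, -7, -8]->[8, 7, 4, 2, -3]; result 8.
  d9: runs — d8 -4->8; result 8.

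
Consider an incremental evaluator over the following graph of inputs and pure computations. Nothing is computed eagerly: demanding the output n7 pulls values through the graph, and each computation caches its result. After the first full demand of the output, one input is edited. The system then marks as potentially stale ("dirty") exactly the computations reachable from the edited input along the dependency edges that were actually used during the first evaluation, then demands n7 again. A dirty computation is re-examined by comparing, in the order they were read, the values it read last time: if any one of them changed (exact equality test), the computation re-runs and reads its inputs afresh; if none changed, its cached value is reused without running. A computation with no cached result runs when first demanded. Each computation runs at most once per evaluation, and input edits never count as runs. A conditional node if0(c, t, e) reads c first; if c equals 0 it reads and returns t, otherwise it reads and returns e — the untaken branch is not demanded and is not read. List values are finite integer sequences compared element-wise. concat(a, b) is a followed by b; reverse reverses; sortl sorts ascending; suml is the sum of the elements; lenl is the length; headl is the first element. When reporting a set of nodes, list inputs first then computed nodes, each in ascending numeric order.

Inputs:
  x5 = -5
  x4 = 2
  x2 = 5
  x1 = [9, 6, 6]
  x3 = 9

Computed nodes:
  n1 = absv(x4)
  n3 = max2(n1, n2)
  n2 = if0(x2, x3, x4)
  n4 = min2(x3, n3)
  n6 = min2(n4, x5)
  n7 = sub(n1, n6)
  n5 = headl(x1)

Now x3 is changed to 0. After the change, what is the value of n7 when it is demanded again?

Initial pass — values computed on the first demand:
  n1 = absv(2) = 2
  n2 = if0(x2=5 -> else branch x4) = 2
  n3 = max2(2, 2) = 2
  n4 = min2(9, 2) = 2
  n6 = min2(2, -5) = -5
  n7 = sub(2, -5) = 7

Second demand — change propagation:
  n4: re-runs because x3 9->0; new result 0.
  n6: re-runs because n4 2->0; new result -5 (unchanged).
  n7: re-examined; everything it read last time is the same (n1 unchanged, n6 unchanged) — cache 7 kept, no run.

The important point: n6 recomputes to an identical value, and the output ends up unchanged.

n7 now evaluates to 7.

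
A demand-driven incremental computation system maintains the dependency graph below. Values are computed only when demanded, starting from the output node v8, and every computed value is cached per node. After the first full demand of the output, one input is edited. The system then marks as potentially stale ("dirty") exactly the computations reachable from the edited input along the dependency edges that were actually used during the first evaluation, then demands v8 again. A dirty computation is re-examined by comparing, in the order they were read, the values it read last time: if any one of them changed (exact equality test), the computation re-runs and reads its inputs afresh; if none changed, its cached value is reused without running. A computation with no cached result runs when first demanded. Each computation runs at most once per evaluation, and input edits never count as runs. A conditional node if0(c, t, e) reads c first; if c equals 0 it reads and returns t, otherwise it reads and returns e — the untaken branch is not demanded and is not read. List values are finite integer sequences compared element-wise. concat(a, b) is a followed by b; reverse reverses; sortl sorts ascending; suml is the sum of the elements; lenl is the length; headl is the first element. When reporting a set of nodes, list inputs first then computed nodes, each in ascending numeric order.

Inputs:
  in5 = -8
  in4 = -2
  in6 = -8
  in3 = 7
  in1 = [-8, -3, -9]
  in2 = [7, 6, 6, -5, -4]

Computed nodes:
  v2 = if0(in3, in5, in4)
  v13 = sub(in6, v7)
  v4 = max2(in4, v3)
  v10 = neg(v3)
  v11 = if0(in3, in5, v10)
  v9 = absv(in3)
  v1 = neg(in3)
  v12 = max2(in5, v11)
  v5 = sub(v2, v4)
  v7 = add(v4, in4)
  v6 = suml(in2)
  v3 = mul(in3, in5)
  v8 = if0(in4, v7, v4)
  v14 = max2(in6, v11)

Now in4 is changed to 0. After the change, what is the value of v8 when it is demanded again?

First evaluation (everything demanded from the output):
  v3 = mul(7, -8) = -56
  v4 = max2(-2, -56) = -2
  v8 = if0(in4=-2 -> else branch v4) = -2

Propagation after the edit:
  v4: runs — in4 -2->0; result 0.
  v7: demanded for the first time — runs, produces 0.
  v8: runs — in4 -2->0; v4 -2->0; result 0.

Key observation: a condition flipped, so demand reaches new nodes — v7 runs for the first time.

New value of v8: 0.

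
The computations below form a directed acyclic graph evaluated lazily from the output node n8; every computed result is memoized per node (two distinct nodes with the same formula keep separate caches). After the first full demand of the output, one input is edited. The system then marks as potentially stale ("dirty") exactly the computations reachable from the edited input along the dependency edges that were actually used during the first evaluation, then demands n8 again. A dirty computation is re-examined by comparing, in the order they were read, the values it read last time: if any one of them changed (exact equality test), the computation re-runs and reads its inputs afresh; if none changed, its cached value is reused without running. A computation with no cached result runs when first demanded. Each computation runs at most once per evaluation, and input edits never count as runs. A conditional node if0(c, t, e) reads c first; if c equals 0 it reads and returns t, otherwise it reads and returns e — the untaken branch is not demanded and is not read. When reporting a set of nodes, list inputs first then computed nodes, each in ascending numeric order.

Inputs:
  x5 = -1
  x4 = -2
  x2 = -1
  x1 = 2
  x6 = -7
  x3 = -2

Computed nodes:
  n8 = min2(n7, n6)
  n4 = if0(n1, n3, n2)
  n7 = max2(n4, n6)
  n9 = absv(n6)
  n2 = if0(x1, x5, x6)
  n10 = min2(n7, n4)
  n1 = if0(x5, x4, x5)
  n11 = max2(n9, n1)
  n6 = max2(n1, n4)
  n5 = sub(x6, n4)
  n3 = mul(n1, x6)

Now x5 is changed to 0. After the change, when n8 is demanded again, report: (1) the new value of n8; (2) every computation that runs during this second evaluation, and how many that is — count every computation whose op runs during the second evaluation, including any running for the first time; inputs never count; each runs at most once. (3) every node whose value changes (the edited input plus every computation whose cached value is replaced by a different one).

Demanding n8 again yields -2.
5 computations run: n1, n4, n6, n7, n8.
The nodes whose values change: x5, n1, n6, n7, n8.

First demand of the output computes:
  n1 = if0(x5=-1 -> else branch x5) = -1
  n2 = if0(x1=2 -> else branch x6) = -7
  n4 = if0(n1=-1 -> else branch n2) = -7
  n6 = max2(-1, -7) = -1
  n7 = max2(-7, -1) = -1
  n8 = min2(-1, -1) = -1

After the edit, cleaning proceeds:
  n1: a read changed (x5 -1->0; x5 -1->0) — executes, giving -2.
  n4: a read changed (n1 -1->-2) — executes, giving -7 — identical to its old value.
  n6: a read changed (n1 -1->-2) — executes, giving -2.
  n7: a read changed (n6 -1->-2) — executes, giving -2.
  n8: a read changed (n7 -1->-2; n6 -1->-2) — executes, giving -2.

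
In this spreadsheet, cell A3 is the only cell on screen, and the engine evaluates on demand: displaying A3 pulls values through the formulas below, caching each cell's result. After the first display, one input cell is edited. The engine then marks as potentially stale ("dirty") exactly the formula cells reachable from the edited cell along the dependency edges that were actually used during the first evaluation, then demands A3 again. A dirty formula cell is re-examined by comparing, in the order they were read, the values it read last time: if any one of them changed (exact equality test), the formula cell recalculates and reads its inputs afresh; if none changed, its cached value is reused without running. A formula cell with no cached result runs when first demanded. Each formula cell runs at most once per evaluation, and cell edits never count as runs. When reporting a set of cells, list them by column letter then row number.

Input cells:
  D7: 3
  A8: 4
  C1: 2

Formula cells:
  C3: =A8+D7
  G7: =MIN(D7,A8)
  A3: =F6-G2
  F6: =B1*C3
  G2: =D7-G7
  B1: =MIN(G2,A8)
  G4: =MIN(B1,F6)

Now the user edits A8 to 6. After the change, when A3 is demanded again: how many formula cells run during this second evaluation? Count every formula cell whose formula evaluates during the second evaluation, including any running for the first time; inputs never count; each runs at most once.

Initial pass — values computed on the first demand:
  C3 = 4 + 3 = 7
  G7 = MIN(3, 4) = 3
  G2 = 3 - 3 = 0
  B1 = MIN(0, 4) = 0
  F6 = 0 * 7 = 0
  A3 = 0 - 0 = 0

Second demand — change propagation:
  C3: re-runs because A8 4->6; new result 9.
  G7: re-runs because A8 4->6; new result 3 (unchanged).
  G2: re-examined; everything it read last time is the same (D7 unchanged, G7 unchanged) — cache 0 kept, no run.
  B1: re-runs because A8 4->6; new result 0 (unchanged).
  F6: re-runs because C3 7->9; new result 0 (unchanged).
  A3: re-examined; everything it read last time is the same (F6 unchanged, G2 unchanged) — cache 0 kept, no run.

The important point: at G2 every value read last time is unchanged, so the dirty flag clears without a run.

Run set: B1, C3, F6, G7 (4 run).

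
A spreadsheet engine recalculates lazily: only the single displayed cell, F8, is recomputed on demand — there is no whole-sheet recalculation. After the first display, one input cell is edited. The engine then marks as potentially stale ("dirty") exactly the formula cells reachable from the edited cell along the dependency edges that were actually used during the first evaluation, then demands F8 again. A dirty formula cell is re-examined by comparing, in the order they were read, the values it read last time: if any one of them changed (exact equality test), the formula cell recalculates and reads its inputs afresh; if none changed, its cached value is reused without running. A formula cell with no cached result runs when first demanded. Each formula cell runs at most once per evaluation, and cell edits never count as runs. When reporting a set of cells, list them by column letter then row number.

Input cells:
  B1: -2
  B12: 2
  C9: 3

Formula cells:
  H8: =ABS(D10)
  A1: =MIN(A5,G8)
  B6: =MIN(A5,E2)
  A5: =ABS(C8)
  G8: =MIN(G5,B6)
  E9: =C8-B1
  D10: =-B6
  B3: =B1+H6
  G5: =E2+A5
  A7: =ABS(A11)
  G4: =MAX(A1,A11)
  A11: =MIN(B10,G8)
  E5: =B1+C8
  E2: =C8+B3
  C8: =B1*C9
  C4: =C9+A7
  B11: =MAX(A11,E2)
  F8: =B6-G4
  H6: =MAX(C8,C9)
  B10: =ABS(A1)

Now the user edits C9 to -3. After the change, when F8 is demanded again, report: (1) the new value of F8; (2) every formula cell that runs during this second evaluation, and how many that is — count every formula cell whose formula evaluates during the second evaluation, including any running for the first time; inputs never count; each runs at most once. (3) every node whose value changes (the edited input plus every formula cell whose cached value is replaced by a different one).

First evaluation (everything demanded from the output):
  C8 = -2 * 3 = -6
  A5 = ABS(-6) = 6
  H6 = MAX(-6, 3) = 3
  B3 = -2 + 3 = 1
  E2 = -6 + 1 = -5
  B6 = MIN(6, -5) = -5
  G5 = -5 + 6 = 1
  G8 = MIN(1, -5) = -5
  A1 = MIN(6, -5) = -5
  B10 = ABS(-5) = 5
  A11 = MIN(5, -5) = -5
  G4 = MAX(-5, -5) = -5
  F8 = -5 - -5 = 0

Propagation after the edit:
  C8: runs — C9 3->-3; result 6.
  A5: runs — C8 -6->6; result 6 (same value as before).
  H6: runs — C8 -6->6; C9 3->-3; result 6.
  B3: runs — H6 3->6; result 4.
  E2: runs — C8 -6->6; B3 1->4; result 10.
  B6: runs — E2 -5->10; result 6.
  G5: runs — E2 -5->10; result 16.
  G8: runs — G5 1->16; B6 -5->6; result 6.
  A1: runs — G8 -5->6; result 6.
  B10: runs — A1 -5->6; result 6.
  A11: runs — B10 5->6; G8 -5->6; result 6.
  G4: runs — A1 -5->6; A11 -5->6; result 6.
  F8: runs — B6 -5->6; G4 -5->6; result 0 (same value as before).

New value of F8: 0.
Formula cells that run: A1, A5, A11, B3, B6, B10, C8, E2, F8, G4, G5, G8, H6 — 13 in total.
Values that change: A1, A11, B3, B6, B10, C8, C9, E2, G4, G5, G8, H6.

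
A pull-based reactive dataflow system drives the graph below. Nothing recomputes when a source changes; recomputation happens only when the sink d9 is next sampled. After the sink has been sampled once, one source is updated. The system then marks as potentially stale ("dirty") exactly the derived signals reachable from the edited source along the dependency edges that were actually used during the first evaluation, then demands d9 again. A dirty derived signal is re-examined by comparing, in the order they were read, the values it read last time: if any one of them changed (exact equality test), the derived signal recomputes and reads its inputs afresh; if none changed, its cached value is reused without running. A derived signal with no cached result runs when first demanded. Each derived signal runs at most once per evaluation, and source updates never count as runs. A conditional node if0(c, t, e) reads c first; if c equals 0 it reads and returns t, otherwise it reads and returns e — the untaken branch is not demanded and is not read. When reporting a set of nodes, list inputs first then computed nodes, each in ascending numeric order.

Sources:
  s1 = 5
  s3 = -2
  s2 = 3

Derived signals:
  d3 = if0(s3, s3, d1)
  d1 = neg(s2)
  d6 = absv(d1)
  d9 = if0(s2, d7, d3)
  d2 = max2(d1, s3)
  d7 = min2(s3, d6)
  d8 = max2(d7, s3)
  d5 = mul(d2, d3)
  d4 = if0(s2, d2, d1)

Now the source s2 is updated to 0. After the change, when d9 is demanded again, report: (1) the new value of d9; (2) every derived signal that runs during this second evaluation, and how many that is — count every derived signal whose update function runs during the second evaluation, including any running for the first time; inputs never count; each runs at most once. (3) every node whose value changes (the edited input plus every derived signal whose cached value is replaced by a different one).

New value of d9: -2.
Derived signals that run: d1, d6, d7, d9 — 4 in total.
Values that change: s2, d1, d9.
Key observation: a condition flipped, so demand moved to the other branch — d3 is never re-examined.

First evaluation (everything demanded from the output):
  d1 = neg(3) = -3
  d3 = if0(s3=-2 -> else branch d1) = -3
  d9 = if0(s2=3 -> else branch d3) = -3

Propagation after the edit:
  d1: runs — s2 3->0; result 0.
  d3: marked dirty but never re-examined — demand shifted away from it.
  d6: demanded for the first time — runs, produces 0.
  d7: demanded for the first time — runs, produces -2.
  d9: runs — s2 3->0; result -2.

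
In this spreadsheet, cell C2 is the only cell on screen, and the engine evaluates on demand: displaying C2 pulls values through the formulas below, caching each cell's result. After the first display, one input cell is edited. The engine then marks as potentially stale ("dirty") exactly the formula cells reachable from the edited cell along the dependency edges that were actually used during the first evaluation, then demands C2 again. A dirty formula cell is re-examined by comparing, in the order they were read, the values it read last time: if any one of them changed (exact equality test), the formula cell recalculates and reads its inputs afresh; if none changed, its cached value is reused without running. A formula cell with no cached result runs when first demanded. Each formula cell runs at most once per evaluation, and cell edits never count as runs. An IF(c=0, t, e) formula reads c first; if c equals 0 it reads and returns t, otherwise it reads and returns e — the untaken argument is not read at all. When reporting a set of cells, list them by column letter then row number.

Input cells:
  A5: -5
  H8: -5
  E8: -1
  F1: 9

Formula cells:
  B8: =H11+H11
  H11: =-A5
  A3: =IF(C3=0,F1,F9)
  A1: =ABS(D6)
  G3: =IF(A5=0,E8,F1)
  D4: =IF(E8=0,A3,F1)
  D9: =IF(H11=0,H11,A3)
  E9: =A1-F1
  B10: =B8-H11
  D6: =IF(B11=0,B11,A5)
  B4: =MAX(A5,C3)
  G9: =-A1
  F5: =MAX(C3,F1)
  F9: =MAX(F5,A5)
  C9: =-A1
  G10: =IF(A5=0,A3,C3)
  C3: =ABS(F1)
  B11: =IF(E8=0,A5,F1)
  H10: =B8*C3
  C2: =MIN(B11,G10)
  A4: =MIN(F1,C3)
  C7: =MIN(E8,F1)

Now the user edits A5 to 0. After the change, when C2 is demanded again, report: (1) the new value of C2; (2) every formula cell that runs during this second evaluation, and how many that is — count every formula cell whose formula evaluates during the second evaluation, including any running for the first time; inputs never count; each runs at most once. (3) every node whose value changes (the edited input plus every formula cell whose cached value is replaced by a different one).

Initial pass — values computed on the first demand:
  B11 = IF(E8=0: E8=-1 -> else branch F1) = 9
  C3 = ABS(9) = 9
  G10 = IF(A5=0: A5=-5 -> else branch C3) = 9
  C2 = MIN(9, 9) = 9

Second demand — change propagation:
  F5: newly demanded (no cache) — executes and yields 9.
  F9: newly demanded (no cache) — executes and yields 9.
  A3: newly demanded (no cache) — executes and yields 9.
  G10: re-runs because A5 -5->0; new result 9 (unchanged).
  C2: re-examined; everything it read last time is the same (B11 unchanged, G10 unchanged) — cache 9 kept, no run.

The important point: the flipped condition pulls in fresh nodes; A3, F5, F9 run for the first time.

C2 now evaluates to 9.
Run set: A3, F5, F9, G10 (4 run).
Changed values: A5.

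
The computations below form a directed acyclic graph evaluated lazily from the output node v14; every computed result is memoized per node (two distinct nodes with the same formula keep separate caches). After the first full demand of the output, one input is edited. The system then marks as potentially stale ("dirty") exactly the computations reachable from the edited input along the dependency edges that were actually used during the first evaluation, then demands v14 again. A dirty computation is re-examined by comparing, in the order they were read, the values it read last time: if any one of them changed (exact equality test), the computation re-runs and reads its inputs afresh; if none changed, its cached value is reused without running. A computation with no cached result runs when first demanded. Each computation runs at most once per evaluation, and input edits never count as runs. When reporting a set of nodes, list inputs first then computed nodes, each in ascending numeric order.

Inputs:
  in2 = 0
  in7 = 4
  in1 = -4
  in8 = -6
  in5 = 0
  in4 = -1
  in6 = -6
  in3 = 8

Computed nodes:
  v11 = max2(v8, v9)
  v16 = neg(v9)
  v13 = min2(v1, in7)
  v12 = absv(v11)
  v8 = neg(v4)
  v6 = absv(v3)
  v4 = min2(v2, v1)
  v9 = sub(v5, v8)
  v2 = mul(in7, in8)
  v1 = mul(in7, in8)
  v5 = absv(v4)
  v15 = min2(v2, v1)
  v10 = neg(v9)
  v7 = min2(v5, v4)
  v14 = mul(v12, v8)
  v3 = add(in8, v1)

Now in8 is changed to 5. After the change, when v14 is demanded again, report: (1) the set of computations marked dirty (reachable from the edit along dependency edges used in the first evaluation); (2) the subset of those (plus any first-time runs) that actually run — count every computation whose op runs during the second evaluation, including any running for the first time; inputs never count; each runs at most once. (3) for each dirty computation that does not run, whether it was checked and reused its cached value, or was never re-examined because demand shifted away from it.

First demand of the output computes:
  v1 = mul(4, -6) = -24
  v2 = mul(4, -6) = -24
  v4 = min2(-24, -24) = -24
  v5 = absv(-24) = 24
  v8 = neg(-24) = 24
  v9 = sub(24, 24) = 0
  v11 = max2(24, 0) = 24
  v12 = absv(24) = 24
  v14 = mul(24, 24) = 576

After the edit, cleaning proceeds:
  v1: a read changed (in8 -6->5) — executes, giving 20.
  v2: a read changed (in8 -6->5) — executes, giving 20.
  v4: a read changed (v2 -24->20; v1 -24->20) — executes, giving 20.
  v5: a read changed (v4 -24->20) — executes, giving 20.
  v8: a read changed (v4 -24->20) — executes, giving -20.
  v9: a read changed (v5 24->20; v8 24->-20) — executes, giving 40.
  v11: a read changed (v8 24->-20; v9 0->40) — executes, giving 40.
  v12: a read changed (v11 24->40) — executes, giving 40.
  v14: a read changed (v12 24->40; v8 24->-20) — executes, giving -800.

The edit dirties: v1, v2, v4, v5, v8, v9, v11, v12, v14.
9 computations run: v1, v2, v4, v5, v8, v9, v11, v12, v14.
No dirty computation escaped a run.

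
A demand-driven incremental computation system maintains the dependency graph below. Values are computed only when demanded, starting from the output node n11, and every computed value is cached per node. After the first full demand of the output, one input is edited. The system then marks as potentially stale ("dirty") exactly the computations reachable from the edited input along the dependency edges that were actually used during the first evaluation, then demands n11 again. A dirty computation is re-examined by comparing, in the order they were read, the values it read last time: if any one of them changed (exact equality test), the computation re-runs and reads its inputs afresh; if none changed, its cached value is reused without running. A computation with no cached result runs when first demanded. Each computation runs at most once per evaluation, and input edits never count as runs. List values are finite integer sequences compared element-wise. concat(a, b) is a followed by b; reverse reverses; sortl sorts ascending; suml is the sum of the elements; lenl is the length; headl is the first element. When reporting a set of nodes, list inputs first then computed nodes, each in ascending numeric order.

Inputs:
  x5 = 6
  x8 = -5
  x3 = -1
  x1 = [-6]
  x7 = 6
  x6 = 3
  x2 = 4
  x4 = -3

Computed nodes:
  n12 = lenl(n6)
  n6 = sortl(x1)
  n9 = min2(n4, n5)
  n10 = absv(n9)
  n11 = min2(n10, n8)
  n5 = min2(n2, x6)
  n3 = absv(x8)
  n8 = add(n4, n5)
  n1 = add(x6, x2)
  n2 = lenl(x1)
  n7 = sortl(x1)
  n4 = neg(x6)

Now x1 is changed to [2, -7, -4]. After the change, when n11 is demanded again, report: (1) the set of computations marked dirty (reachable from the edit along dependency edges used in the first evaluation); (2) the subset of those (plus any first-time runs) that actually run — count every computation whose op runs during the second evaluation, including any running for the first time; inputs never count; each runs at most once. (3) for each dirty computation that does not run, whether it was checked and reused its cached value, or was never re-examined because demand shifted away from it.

Marked dirty: n2, n5, n8, n9, n10, n11.
Computations that run: n2, n5, n8, n9, n11 — 5 in total.
Checked but reused from cache: n10.
Key observation: the cutoff stops propagation at n10 — its inputs' values are unchanged, so it reuses its cache.

First evaluation (everything demanded from the output):
  n2 = lenl([-6]) = 1
  n4 = neg(3) = -3
  n5 = min2(1, 3) = 1
  n8 = add(-3, 1) = -2
  n9 = min2(-3, 1) = -3
  n10 = absv(-3) = 3
  n11 = min2(3, -2) = -2

Propagation after the edit:
  n2: runs — x1 [-6]->[2, -7, -4]; result 3.
  n5: runs — n2 1->3; result 3.
  n8: runs — n5 1->3; result 0.
  n9: runs — n5 1->3; result -3 (same value as before).
  n10: checked — values it read are unchanged (n9 unchanged); reused cached 3 without running.
  n11: runs — n8 -2->0; result 0.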